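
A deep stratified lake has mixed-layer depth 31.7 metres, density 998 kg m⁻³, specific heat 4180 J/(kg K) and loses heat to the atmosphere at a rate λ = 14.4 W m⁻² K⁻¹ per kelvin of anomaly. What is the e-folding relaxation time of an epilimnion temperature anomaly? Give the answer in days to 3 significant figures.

Areal heat capacity C = ρ c_p D = 998 × 4180 × 31.7 = 1.32×10^8 J m⁻² K⁻¹.
Relaxation time τ = C / λ = 1.32×10^8 / 14.4 = 9.18×10^6 s.
In days: 9.18×10^6 s / (86400 s/day) = 106 days.

106 days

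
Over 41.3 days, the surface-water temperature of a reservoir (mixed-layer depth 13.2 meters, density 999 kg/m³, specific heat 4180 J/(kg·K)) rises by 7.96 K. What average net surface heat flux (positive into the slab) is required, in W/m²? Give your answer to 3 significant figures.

123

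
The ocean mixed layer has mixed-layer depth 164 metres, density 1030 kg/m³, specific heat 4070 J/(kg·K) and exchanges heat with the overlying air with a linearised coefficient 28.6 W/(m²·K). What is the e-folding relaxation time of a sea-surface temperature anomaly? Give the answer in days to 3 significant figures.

278 days

Areal heat capacity C = ρ c_p D = 1030 × 4070 × 164 = 6.88×10^8 J/(m^2 K).
Relaxation time τ = C / λ = 6.88×10^8 / 28.6 = 2.40×10^7 s.
In days: 2.40×10^7 s / (86400 s/day) = 278 days.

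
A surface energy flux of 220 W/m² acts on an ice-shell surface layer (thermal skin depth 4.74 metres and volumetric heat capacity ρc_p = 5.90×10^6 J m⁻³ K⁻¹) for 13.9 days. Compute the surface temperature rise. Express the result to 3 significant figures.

9.45 K

Areal heat capacity C = ρc_p × D = 5.90×10^6 × 4.74 = 2.80×10^7 J/(m²·K).
Net heat input Q = F Δt = 220 × (13.9 days × 86400 s/day) = 2.64×10^8 J/m².
ΔT = Q / C = 2.64×10^8 / 2.80×10^7 = 9.45 K.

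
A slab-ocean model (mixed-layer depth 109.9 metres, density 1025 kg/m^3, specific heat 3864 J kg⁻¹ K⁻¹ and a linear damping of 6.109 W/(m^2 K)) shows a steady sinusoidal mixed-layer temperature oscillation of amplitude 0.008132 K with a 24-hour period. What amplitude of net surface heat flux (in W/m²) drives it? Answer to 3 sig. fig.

Areal heat capacity C = ρ c_p D = 1025 × 3864 × 109.9 = 4.35×10^8 J/(m^2 K).
ω = 2π / 86400 s = 7.27×10^-5 s⁻¹.
√((Cω)² + λ²) = √((31700)² + 6.109²) = 31700 W/(m²·K).
F₀ = A × √((Cω)²+λ²) = 0.008132 × 31700 = 257 W/m².

257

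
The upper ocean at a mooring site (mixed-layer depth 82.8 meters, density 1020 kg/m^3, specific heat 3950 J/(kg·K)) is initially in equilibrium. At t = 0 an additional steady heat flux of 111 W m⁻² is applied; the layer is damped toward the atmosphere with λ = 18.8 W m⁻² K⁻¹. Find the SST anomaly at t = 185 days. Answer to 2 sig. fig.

Areal heat capacity C = ρ c_p D = 1020 × 3950 × 82.8 = 3.34×10^8 J/(m^2 K).
τ = C / λ = 3.34×10^8 / 18.8 = 1.77×10^7 s.
Equilibrium anomaly ΔT_eq = F / λ = 111 / 18.8 = 5.90 K.
t = 185 days = 1.60×10^7 s, so t/τ = 0.901.
ΔT(t) = ΔT_eq (1 − e^(−t/τ)) = 5.90 × (1 − e^−0.901) = 3.51 K.

3.5 K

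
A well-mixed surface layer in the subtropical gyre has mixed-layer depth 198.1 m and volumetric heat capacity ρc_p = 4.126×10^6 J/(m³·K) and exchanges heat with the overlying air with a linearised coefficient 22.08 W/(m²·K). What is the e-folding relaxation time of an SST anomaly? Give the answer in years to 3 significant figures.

1.17 years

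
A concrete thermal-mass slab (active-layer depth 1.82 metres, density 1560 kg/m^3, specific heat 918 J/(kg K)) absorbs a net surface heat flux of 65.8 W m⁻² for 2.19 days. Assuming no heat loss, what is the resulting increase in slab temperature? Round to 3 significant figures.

Areal heat capacity C = ρ c_p D = 1560 × 918 × 1.82 = 2.61×10^6 J/(m^2 K).
Net heat input Q = F Δt = 65.8 × (2.19 days × 86400 s/day) = 1.25×10^7 J/m².
ΔT = Q / C = 1.25×10^7 / 2.61×10^6 = 4.78 K.

4.78 K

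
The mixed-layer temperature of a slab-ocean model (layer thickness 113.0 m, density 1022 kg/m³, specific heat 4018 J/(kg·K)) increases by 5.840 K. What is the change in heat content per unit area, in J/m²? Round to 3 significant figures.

2.71×10^9

Areal heat capacity C = ρ c_p D = 1022 × 4018 × 113.0 = 4.64×10^8 J m⁻² K⁻¹.
ΔQ = C ΔT = 4.64×10^8 × 5.840 = 2.71×10^9 J/m².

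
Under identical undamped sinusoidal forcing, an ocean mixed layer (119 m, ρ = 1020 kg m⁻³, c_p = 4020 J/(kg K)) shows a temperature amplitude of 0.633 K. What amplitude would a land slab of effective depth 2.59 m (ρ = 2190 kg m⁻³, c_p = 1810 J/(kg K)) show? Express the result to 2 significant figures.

C_ocean = 4.88×10^8 J/(m²·K); C_land = 1.03×10^7 J/(m²·K).
A ∝ 1/C ⇒ A_land = A_ocean × C_ocean/C_land = 0.633 × 47.5 = 30.1 K.

30 K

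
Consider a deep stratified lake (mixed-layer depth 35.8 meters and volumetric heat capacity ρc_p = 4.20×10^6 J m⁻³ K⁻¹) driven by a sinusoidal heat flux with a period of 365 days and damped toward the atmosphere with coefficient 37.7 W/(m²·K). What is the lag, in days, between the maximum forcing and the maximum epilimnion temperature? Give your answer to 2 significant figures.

Areal heat capacity C = ρc_p × D = 4.20×10^6 × 35.8 = 1.50×10^8 J m⁻² K⁻¹.
ω = 2π / 3.15×10^7 s = 1.99×10^-7 s⁻¹.
Phase lag φ = arctan(Cω/λ) = arctan(30.0/37.7) = 0.671 rad.
Time lag = φ / ω = 0.671 / 1.99×10^-7 = 3.37×10^6 s = 39.0 days.

39 days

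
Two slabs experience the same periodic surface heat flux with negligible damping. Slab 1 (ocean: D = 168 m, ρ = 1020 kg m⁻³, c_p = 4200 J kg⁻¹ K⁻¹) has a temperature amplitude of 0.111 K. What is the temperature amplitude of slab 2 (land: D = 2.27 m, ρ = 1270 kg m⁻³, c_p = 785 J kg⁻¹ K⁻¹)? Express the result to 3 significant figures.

35.3 K

C_ocean = 7.20×10^8 J/(m²·K); C_land = 2.26×10^6 J/(m²·K).
A ∝ 1/C ⇒ A_land = A_ocean × C_ocean/C_land = 0.111 × 318 = 35.3 K.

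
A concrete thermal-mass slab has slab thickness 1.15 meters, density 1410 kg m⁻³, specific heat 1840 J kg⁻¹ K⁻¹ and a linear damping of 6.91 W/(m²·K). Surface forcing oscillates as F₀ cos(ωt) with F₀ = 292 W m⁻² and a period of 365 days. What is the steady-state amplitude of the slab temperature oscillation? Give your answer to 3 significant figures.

42.1 K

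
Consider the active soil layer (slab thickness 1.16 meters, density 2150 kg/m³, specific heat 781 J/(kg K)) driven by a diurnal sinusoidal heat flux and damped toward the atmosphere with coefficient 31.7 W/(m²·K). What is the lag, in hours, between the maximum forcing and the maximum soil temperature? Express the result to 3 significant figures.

5.16 hours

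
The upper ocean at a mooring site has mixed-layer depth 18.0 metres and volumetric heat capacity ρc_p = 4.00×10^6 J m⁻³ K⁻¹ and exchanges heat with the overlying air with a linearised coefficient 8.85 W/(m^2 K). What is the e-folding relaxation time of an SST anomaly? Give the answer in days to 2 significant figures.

94 days

Areal heat capacity C = ρc_p × D = 4.00×10^6 × 18.0 = 7.20×10^7 J/(m^2 K).
Relaxation time τ = C / λ = 7.20×10^7 / 8.85 = 8.14×10^6 s.
In days: 8.14×10^6 s / (86400 s/day) = 94.2 days.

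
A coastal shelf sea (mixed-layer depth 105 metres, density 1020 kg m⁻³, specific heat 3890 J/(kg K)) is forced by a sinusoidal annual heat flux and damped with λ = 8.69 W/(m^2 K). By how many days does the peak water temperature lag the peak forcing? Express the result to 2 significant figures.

Areal heat capacity C = ρ c_p D = 1020 × 3890 × 105 = 4.17×10^8 J/(m^2 K).
ω = 2π / 3.15×10^7 s = 1.99×10^-7 s⁻¹.
Phase lag φ = arctan(Cω/λ) = arctan(83.0/8.69) = 1.47 rad.
Time lag = φ / ω = 1.47 / 1.99×10^-7 = 7.36×10^6 s = 85.2 days.

85 days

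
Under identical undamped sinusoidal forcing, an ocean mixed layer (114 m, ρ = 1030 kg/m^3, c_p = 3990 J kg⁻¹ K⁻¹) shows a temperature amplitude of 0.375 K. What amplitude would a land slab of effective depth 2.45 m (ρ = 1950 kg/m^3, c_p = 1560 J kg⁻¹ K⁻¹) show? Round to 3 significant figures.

23.6 K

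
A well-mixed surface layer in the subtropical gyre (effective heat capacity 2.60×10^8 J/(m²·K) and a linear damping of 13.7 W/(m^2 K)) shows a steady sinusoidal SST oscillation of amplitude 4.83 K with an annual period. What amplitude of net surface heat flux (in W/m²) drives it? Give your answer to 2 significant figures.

Areal heat capacity C = 2.60×10^8 J/(m²·K) (given).
ω = 2π / 3.15×10^7 s = 1.99×10^-7 s⁻¹.
√((Cω)² + λ²) = √((51.8)² + 13.7²) = 53.6 W/(m²·K).
F₀ = A × √((Cω)²+λ²) = 4.83 × 53.6 = 259 W/m².

260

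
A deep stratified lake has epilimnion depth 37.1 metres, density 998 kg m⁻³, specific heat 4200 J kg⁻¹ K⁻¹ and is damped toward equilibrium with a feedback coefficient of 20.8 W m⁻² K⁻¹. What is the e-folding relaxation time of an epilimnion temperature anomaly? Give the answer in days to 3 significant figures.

86.5 days

Areal heat capacity C = ρ c_p D = 998 × 4200 × 37.1 = 1.56×10^8 J m⁻² K⁻¹.
Relaxation time τ = C / λ = 1.56×10^8 / 20.8 = 7.48×10^6 s.
In days: 7.48×10^6 s / (86400 s/day) = 86.5 days.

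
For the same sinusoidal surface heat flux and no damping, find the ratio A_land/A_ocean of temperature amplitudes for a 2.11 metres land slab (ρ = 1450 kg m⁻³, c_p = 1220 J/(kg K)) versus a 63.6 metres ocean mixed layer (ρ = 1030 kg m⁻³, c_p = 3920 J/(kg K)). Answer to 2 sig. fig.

69

C_ocean = 1030 × 3920 × 63.6 = 2.57×10^8 J/(m²·K).
C_land = 1450 × 1220 × 2.11 = 3.73×10^6 J/(m²·K).
Undamped amplitude ∝ 1/C, so A_land/A_ocean = C_ocean/C_land = 68.8.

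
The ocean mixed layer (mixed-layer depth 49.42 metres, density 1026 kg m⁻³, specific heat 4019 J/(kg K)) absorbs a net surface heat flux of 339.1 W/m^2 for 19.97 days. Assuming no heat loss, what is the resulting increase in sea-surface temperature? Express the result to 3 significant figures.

Areal heat capacity C = ρ c_p D = 1026 × 4019 × 49.42 = 2.04×10^8 J/(m^2 K).
Net heat input Q = F Δt = 339.1 × (19.97 days × 86400 s/day) = 5.85×10^8 J/m².
ΔT = Q / C = 5.85×10^8 / 2.04×10^8 = 2.87 K.

2.87 K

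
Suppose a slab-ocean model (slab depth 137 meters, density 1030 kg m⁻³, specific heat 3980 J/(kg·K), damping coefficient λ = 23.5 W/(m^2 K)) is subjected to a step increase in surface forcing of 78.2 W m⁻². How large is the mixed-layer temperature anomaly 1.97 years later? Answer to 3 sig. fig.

3.08 K

Areal heat capacity C = ρ c_p D = 1030 × 3980 × 137 = 5.62×10^8 J/(m^2 K).
τ = C / λ = 5.62×10^8 / 23.5 = 2.39×10^7 s.
Equilibrium anomaly ΔT_eq = F / λ = 78.2 / 23.5 = 3.33 K.
t = 1.97 years = 6.22×10^7 s, so t/τ = 2.60.
ΔT(t) = ΔT_eq (1 − e^(−t/τ)) = 3.33 × (1 − e^−2.60) = 3.08 K.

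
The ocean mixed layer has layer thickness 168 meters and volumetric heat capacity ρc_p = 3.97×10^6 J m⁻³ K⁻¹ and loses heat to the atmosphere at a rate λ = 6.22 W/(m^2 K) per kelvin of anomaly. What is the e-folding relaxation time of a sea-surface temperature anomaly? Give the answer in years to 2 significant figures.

3.4 years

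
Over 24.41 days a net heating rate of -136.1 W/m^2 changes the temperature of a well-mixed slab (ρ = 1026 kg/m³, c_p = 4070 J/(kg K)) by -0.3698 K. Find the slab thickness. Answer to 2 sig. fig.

Heat input Q = F Δt = -136.1 × 2.11×10^6 s = -2.87×10^8 J/m².
Required areal heat capacity C = Q / ΔT = 7.76×10^8 J/(m²·K).
Depth D = C / (ρ c_p) = 7.76×10^8 / (1026 × 4070) = 186 m.

190 m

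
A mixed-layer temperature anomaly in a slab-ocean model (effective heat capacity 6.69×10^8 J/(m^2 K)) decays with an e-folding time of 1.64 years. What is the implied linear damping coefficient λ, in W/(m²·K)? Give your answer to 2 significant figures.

Areal heat capacity C = 6.69×10^8 J/(m^2 K) (given).
τ = 1.64 years = 5.18×10^7 s.
λ = C / τ = 6.69×10^8 / 5.18×10^7 = 12.9 W/(m²·K).

13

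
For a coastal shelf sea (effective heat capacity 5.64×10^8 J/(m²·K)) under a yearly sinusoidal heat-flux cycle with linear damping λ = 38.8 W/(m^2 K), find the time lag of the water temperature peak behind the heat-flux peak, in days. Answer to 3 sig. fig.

Areal heat capacity C = 5.64×10^8 J/(m²·K) (given).
ω = 2π / 3.15×10^7 s = 1.99×10^-7 s⁻¹.
Phase lag φ = arctan(Cω/λ) = arctan(112/38.8) = 1.24 rad.
Time lag = φ / ω = 1.24 / 1.99×10^-7 = 6.22×10^6 s = 71.9 days.

71.9 days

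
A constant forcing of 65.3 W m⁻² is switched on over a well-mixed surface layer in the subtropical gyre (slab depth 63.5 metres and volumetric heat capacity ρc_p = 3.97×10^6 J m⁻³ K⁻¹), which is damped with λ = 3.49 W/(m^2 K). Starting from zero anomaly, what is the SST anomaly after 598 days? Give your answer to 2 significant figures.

Areal heat capacity C = ρc_p × D = 3.97×10^6 × 63.5 = 2.52×10^8 J/(m²·K).
τ = C / λ = 2.52×10^8 / 3.49 = 7.22×10^7 s.
Equilibrium anomaly ΔT_eq = F / λ = 65.3 / 3.49 = 18.7 K.
t = 598 days = 5.17×10^7 s, so t/τ = 0.715.
ΔT(t) = ΔT_eq (1 − e^(−t/τ)) = 18.7 × (1 − e^−0.715) = 9.56 K.

9.6 K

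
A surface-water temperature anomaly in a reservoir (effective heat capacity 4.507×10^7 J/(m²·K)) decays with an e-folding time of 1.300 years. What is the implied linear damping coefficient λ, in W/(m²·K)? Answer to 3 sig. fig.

Areal heat capacity C = 4.507×10^7 J/(m²·K) (given).
τ = 1.300 years = 4.10×10^7 s.
λ = C / τ = 4.51×10^7 / 4.10×10^7 = 1.10 W/(m²·K).

1.10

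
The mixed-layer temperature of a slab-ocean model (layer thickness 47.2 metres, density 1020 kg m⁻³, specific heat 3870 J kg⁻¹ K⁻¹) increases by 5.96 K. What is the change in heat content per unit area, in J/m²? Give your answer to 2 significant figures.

1.1×10^9

Areal heat capacity C = ρ c_p D = 1020 × 3870 × 47.2 = 1.86×10^8 J m⁻² K⁻¹.
ΔQ = C ΔT = 1.86×10^8 × 5.96 = 1.11×10^9 J/m².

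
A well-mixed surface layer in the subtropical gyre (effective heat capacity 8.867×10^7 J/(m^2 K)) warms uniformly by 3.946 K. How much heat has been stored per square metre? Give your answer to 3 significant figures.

3.50×10^8

Areal heat capacity C = 8.867×10^7 J/(m^2 K) (given).
ΔQ = C ΔT = 8.87×10^7 × 3.946 = 3.50×10^8 J/m².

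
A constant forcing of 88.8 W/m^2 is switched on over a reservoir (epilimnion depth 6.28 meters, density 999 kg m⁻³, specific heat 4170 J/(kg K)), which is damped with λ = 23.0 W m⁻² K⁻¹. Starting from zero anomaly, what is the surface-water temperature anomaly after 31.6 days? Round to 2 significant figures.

Areal heat capacity C = ρ c_p D = 999 × 4170 × 6.28 = 2.62×10^7 J/(m²·K).
τ = C / λ = 2.62×10^7 / 23.0 = 1.14×10^6 s.
Equilibrium anomaly ΔT_eq = F / λ = 88.8 / 23.0 = 3.86 K.
t = 31.6 days = 2.73×10^6 s, so t/τ = 2.40.
ΔT(t) = ΔT_eq (1 − e^(−t/τ)) = 3.86 × (1 − e^−2.40) = 3.51 K.

3.5 K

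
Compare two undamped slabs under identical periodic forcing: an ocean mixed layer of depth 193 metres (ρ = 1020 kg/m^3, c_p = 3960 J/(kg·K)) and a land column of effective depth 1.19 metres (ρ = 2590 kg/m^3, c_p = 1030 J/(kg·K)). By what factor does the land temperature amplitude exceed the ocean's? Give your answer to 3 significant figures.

246

C_ocean = 1020 × 3960 × 193 = 7.80×10^8 J/(m²·K).
C_land = 2590 × 1030 × 1.19 = 3.17×10^6 J/(m²·K).
Undamped amplitude ∝ 1/C, so A_land/A_ocean = C_ocean/C_land = 246.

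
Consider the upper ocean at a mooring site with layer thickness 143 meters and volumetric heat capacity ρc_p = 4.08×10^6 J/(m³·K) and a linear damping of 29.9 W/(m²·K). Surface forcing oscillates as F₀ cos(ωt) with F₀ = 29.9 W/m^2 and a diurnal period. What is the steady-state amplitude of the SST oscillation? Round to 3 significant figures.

7.05×10^-4 K

Areal heat capacity C = ρc_p × D = 4.08×10^6 × 143 = 5.83×10^8 J/(m^2 K).
Angular frequency ω = 2π / T = 2π / 86400 s = 7.27×10^-5 s⁻¹.
√((Cω)² + λ²) = √((42400)² + 29.9²) = 42400 W/(m²·K).
Amplitude A = F₀ / √((Cω)²+λ²) = 29.9 / 42400 = 7.05×10^-4 K.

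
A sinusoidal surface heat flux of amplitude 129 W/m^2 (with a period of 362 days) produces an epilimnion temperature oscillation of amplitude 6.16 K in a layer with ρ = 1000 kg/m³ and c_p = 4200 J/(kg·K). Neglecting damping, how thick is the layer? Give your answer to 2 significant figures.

25 m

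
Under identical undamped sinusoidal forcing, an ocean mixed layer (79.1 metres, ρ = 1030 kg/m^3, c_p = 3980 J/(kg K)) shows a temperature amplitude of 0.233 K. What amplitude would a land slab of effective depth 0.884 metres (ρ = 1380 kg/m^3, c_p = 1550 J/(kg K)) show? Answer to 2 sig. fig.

C_ocean = 3.24×10^8 J/(m²·K); C_land = 1.89×10^6 J/(m²·K).
A ∝ 1/C ⇒ A_land = A_ocean × C_ocean/C_land = 0.233 × 171 = 40.0 K.

40 K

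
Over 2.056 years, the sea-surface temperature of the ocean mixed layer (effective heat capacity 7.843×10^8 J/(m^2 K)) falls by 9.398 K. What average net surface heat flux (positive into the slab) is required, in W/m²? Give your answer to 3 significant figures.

-114

Areal heat capacity C = 7.843×10^8 J/(m^2 K) (given).
Required heat per unit area: Q = C ΔT = 7.84×10^8 × -9.398 = -7.37×10^9 J/m².
Flux F = Q / Δt = -7.37×10^9 / 6.49×10^7 s = -114 W/m².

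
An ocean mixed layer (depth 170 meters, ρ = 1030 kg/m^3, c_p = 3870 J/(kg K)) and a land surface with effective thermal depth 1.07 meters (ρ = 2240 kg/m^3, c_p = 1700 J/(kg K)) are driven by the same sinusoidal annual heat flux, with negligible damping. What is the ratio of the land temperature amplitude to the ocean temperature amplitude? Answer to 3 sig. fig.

C_ocean = 1030 × 3870 × 170 = 6.78×10^8 J/(m²·K).
C_land = 2240 × 1700 × 1.07 = 4.07×10^6 J/(m²·K).
Undamped amplitude ∝ 1/C, so A_land/A_ocean = C_ocean/C_land = 166.

166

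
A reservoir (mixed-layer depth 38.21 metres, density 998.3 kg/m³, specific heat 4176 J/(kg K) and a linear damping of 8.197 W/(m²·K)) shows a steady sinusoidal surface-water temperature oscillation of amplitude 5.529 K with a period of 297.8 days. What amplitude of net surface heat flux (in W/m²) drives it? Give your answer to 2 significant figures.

Areal heat capacity C = ρ c_p D = 998.3 × 4176 × 38.21 = 1.59×10^8 J/(m²·K).
ω = 2π / 2.57×10^7 s = 2.44×10^-7 s⁻¹.
√((Cω)² + λ²) = √((38.9)² + 8.197²) = 39.8 W/(m²·K).
F₀ = A × √((Cω)²+λ²) = 5.529 × 39.8 = 220 W/m².

220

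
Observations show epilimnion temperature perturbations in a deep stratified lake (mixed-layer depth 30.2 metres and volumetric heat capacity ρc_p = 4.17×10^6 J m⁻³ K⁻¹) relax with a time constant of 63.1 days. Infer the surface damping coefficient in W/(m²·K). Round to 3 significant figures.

23.1

Areal heat capacity C = ρc_p × D = 4.17×10^6 × 30.2 = 1.26×10^8 J/(m^2 K).
τ = 63.1 days = 5.45×10^6 s.
λ = C / τ = 1.26×10^8 / 5.45×10^6 = 23.1 W/(m²·K).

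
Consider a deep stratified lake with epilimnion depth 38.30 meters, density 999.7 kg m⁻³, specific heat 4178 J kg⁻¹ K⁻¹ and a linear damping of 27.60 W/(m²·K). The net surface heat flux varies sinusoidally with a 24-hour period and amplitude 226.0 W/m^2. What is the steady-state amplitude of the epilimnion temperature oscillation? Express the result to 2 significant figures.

Areal heat capacity C = ρ c_p D = 999.7 × 4178 × 38.30 = 1.60×10^8 J/(m^2 K).
Angular frequency ω = 2π / T = 2π / 86400 s = 7.27×10^-5 s⁻¹.
√((Cω)² + λ²) = √((11600)² + 27.60²) = 11600 W/(m²·K).
Amplitude A = F₀ / √((Cω)²+λ²) = 226.0 / 11600 = 0.0194 K.

0.019 K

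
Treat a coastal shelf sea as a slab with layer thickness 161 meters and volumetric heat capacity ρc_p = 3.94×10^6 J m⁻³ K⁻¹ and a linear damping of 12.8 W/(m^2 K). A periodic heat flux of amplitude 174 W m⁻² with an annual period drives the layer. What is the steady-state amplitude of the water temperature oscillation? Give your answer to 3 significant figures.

1.37 K

Areal heat capacity C = ρc_p × D = 3.94×10^6 × 161 = 6.34×10^8 J/(m²·K).
Angular frequency ω = 2π / T = 2π / 3.15×10^7 s = 1.99×10^-7 s⁻¹.
√((Cω)² + λ²) = √((126)² + 12.8²) = 127 W/(m²·K).
Amplitude A = F₀ / √((Cω)²+λ²) = 174 / 127 = 1.37 K.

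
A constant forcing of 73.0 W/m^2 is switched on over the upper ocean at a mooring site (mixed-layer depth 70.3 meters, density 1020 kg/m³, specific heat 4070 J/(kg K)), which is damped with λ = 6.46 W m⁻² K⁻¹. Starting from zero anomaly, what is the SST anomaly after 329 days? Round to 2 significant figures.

Areal heat capacity C = ρ c_p D = 1020 × 4070 × 70.3 = 2.92×10^8 J/(m²·K).
τ = C / λ = 2.92×10^8 / 6.46 = 4.52×10^7 s.
Equilibrium anomaly ΔT_eq = F / λ = 73.0 / 6.46 = 11.3 K.
t = 329 days = 2.84×10^7 s, so t/τ = 0.629.
ΔT(t) = ΔT_eq (1 − e^(−t/τ)) = 11.3 × (1 − e^−0.629) = 5.28 K.

5.3 K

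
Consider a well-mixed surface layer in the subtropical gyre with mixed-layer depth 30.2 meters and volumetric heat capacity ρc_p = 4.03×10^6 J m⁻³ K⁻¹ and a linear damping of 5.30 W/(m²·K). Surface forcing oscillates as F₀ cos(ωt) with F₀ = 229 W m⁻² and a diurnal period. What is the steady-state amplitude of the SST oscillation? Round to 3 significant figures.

Areal heat capacity C = ρc_p × D = 4.03×10^6 × 30.2 = 1.22×10^8 J m⁻² K⁻¹.
Angular frequency ω = 2π / T = 2π / 86400 s = 7.27×10^-5 s⁻¹.
√((Cω)² + λ²) = √((8850)² + 5.30²) = 8850 W/(m²·K).
Amplitude A = F₀ / √((Cω)²+λ²) = 229 / 8850 = 0.0259 K.

0.0259 K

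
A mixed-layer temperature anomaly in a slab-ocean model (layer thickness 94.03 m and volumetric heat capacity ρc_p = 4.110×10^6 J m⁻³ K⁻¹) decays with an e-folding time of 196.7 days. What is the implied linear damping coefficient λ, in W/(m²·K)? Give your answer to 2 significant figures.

23

Areal heat capacity C = ρc_p × D = 4.110×10^6 × 94.03 = 3.86×10^8 J m⁻² K⁻¹.
τ = 196.7 days = 1.70×10^7 s.
λ = C / τ = 3.86×10^8 / 1.70×10^7 = 22.7 W/(m²·K).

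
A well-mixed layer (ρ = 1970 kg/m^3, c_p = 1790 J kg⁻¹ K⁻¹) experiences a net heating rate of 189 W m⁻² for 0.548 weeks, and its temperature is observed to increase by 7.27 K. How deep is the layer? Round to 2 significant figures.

Heat input Q = F Δt = 189 × 3.31×10^5 s = 6.26×10^7 J/m².
Required areal heat capacity C = Q / ΔT = 8.62×10^6 J/(m²·K).
Depth D = C / (ρ c_p) = 8.62×10^6 / (1970 × 1790) = 2.44 m.

2.4 m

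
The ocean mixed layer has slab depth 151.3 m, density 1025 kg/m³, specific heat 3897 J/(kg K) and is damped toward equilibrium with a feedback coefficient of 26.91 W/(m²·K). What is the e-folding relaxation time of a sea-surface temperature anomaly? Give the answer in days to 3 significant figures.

Areal heat capacity C = ρ c_p D = 1025 × 3897 × 151.3 = 6.04×10^8 J/(m²·K).
Relaxation time τ = C / λ = 6.04×10^8 / 26.91 = 2.25×10^7 s.
In days: 2.25×10^7 s / (86400 s/day) = 260 days.

260 days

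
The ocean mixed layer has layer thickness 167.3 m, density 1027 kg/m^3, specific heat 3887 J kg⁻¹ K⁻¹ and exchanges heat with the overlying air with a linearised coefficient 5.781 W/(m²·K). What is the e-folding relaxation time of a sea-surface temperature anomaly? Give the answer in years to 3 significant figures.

3.66 years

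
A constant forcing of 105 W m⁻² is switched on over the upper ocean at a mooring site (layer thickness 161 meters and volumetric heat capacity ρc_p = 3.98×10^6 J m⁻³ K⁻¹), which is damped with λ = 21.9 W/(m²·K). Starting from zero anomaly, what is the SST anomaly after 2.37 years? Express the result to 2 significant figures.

4.4 K

Areal heat capacity C = ρc_p × D = 3.98×10^6 × 161 = 6.41×10^8 J m⁻² K⁻¹.
τ = C / λ = 6.41×10^8 / 21.9 = 2.93×10^7 s.
Equilibrium anomaly ΔT_eq = F / λ = 105 / 21.9 = 4.79 K.
t = 2.37 years = 7.48×10^7 s, so t/τ = 2.56.
ΔT(t) = ΔT_eq (1 − e^(−t/τ)) = 4.79 × (1 − e^−2.56) = 4.42 K.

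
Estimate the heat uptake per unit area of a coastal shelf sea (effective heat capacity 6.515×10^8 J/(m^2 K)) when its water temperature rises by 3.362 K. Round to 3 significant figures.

2.19×10^9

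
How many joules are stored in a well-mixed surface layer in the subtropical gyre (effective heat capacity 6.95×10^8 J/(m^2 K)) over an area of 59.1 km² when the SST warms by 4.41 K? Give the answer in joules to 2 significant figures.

1.8×10^17 J

Areal heat capacity C = 6.95×10^8 J/(m^2 K) (given).
Heat per unit area: q = C ΔT = 6.95×10^8 × 4.41 = 3.06×10^9 J/m².
Total heat: Q = q × A = 3.06×10^9 × (59.1 × 10⁶ m²) = 1.81×10^17 J.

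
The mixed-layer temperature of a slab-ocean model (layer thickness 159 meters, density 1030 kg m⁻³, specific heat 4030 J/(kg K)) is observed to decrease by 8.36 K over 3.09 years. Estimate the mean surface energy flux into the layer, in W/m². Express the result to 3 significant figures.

-56.6

Areal heat capacity C = ρ c_p D = 1030 × 4030 × 159 = 6.60×10^8 J/(m²·K).
Required heat per unit area: Q = C ΔT = 6.60×10^8 × -8.36 = -5.52×10^9 J/m².
Flux F = Q / Δt = -5.52×10^9 / 9.75×10^7 s = -56.6 W/m².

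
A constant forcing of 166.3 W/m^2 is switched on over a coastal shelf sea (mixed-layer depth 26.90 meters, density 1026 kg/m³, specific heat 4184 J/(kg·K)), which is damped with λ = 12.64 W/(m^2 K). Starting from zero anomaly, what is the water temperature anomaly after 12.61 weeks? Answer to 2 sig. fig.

Areal heat capacity C = ρ c_p D = 1026 × 4184 × 26.90 = 1.15×10^8 J/(m^2 K).
τ = C / λ = 1.15×10^8 / 12.64 = 9.14×10^6 s.
Equilibrium anomaly ΔT_eq = F / λ = 166.3 / 12.64 = 13.2 K.
t = 12.61 weeks = 7.63×10^6 s, so t/τ = 0.835.
ΔT(t) = ΔT_eq (1 − e^(−t/τ)) = 13.2 × (1 − e^−0.835) = 7.45 K.

7.4 K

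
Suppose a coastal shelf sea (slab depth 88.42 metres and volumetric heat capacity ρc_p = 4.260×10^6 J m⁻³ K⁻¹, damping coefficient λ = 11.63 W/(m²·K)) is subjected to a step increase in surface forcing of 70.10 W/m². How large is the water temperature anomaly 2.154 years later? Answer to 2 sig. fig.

5.3 K

Areal heat capacity C = ρc_p × D = 4.260×10^6 × 88.42 = 3.77×10^8 J/(m^2 K).
τ = C / λ = 3.77×10^8 / 11.63 = 3.24×10^7 s.
Equilibrium anomaly ΔT_eq = F / λ = 70.10 / 11.63 = 6.03 K.
t = 2.154 years = 6.80×10^7 s, so t/τ = 2.10.
ΔT(t) = ΔT_eq (1 − e^(−t/τ)) = 6.03 × (1 − e^−2.10) = 5.29 K.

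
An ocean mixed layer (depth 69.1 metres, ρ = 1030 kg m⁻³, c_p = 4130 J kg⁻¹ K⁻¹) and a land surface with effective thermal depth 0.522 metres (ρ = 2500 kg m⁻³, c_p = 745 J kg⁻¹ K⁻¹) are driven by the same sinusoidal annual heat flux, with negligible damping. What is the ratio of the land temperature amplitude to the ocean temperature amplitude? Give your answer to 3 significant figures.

302

C_ocean = 1030 × 4130 × 69.1 = 2.94×10^8 J/(m²·K).
C_land = 2500 × 745 × 0.522 = 9.72×10^5 J/(m²·K).
Undamped amplitude ∝ 1/C, so A_land/A_ocean = C_ocean/C_land = 302.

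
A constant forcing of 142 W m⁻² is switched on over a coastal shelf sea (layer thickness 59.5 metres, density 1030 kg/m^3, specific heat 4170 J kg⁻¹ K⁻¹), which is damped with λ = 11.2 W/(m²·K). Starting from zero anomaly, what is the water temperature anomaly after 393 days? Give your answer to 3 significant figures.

Areal heat capacity C = ρ c_p D = 1030 × 4170 × 59.5 = 2.56×10^8 J m⁻² K⁻¹.
τ = C / λ = 2.56×10^8 / 11.2 = 2.28×10^7 s.
Equilibrium anomaly ΔT_eq = F / λ = 142 / 11.2 = 12.7 K.
t = 393 days = 3.40×10^7 s, so t/τ = 1.49.
ΔT(t) = ΔT_eq (1 − e^(−t/τ)) = 12.7 × (1 − e^−1.49) = 9.82 K.

9.82 K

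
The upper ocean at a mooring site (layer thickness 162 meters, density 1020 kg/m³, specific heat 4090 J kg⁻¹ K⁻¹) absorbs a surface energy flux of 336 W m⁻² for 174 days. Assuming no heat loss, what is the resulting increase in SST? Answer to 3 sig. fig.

7.47 K

Areal heat capacity C = ρ c_p D = 1020 × 4090 × 162 = 6.76×10^8 J/(m^2 K).
Net heat input Q = F Δt = 336 × (174 days × 86400 s/day) = 5.05×10^9 J/m².
ΔT = Q / C = 5.05×10^9 / 6.76×10^8 = 7.47 K.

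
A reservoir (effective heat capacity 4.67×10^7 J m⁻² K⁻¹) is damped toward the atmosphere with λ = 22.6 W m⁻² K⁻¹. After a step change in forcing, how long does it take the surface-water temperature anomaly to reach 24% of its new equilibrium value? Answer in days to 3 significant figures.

Areal heat capacity C = 4.67×10^7 J m⁻² K⁻¹ (given).
τ = C / λ = 4.67×10^7 / 22.6 = 2.07×10^6 s.
Fraction reached: 1 − e^(−t/τ) = 0.24 ⇒ t = −τ ln(1 − 0.24) = τ × 0.274.
t = 5.67×10^5 s = 6.56 days.

6.56 days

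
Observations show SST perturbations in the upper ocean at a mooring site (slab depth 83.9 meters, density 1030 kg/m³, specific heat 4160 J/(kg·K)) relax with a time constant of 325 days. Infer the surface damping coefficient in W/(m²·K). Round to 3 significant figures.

Areal heat capacity C = ρ c_p D = 1030 × 4160 × 83.9 = 3.59×10^8 J/(m²·K).
τ = 325 days = 2.81×10^7 s.
λ = C / τ = 3.59×10^8 / 2.81×10^7 = 12.8 W/(m²·K).

12.8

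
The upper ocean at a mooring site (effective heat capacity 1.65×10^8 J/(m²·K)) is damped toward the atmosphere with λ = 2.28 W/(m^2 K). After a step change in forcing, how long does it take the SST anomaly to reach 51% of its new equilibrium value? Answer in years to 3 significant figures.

Areal heat capacity C = 1.65×10^8 J/(m²·K) (given).
τ = C / λ = 1.65×10^8 / 2.28 = 7.24×10^7 s.
Fraction reached: 1 − e^(−t/τ) = 0.51 ⇒ t = −τ ln(1 − 0.51) = τ × 0.713.
t = 5.16×10^7 s = 1.64 years.

1.64 years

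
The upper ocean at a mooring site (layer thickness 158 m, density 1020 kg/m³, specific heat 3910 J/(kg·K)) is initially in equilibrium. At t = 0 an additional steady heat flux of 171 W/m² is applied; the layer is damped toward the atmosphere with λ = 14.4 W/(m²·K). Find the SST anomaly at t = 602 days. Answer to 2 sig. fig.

Areal heat capacity C = ρ c_p D = 1020 × 3910 × 158 = 6.30×10^8 J/(m^2 K).
τ = C / λ = 6.30×10^8 / 14.4 = 4.38×10^7 s.
Equilibrium anomaly ΔT_eq = F / λ = 171 / 14.4 = 11.9 K.
t = 602 days = 5.20×10^7 s, so t/τ = 1.19.
ΔT(t) = ΔT_eq (1 − e^(−t/τ)) = 11.9 × (1 − e^−1.19) = 8.26 K.

8.3 K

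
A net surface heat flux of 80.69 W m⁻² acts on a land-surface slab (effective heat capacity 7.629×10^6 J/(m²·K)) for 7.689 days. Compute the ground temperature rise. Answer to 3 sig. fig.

Areal heat capacity C = 7.629×10^6 J/(m²·K) (given).
Net heat input Q = F Δt = 80.69 × (7.689 days × 86400 s/day) = 5.36×10^7 J/m².
ΔT = Q / C = 5.36×10^7 / 7.63×10^6 = 7.03 K.

7.03 K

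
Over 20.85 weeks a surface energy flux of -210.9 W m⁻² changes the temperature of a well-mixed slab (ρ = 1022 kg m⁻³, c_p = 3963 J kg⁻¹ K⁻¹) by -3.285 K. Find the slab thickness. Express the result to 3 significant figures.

Heat input Q = F Δt = -210.9 × 1.26×10^7 s = -2.66×10^9 J/m².
Required areal heat capacity C = Q / ΔT = 8.10×10^8 J/(m²·K).
Depth D = C / (ρ c_p) = 8.10×10^8 / (1022 × 3963) = 200 m.

200 m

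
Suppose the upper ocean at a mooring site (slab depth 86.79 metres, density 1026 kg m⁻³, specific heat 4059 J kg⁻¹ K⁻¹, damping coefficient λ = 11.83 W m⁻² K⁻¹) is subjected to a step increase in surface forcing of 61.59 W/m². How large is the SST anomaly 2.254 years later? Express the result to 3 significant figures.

4.70 K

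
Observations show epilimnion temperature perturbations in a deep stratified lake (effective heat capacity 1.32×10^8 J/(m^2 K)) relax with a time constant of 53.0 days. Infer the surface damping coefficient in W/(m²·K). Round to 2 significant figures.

29

Areal heat capacity C = 1.32×10^8 J/(m^2 K) (given).
τ = 53.0 days = 4.58×10^6 s.
λ = C / τ = 1.32×10^8 / 4.58×10^6 = 28.8 W/(m²·K).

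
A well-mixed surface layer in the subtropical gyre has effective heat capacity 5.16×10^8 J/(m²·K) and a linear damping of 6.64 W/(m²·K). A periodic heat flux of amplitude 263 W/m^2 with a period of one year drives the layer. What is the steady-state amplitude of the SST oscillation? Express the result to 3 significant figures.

2.55 K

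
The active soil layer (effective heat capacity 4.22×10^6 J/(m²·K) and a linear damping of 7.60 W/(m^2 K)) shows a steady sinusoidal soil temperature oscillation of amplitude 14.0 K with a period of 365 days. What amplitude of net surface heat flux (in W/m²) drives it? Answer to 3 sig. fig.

107

Areal heat capacity C = 4.22×10^6 J/(m²·K) (given).
ω = 2π / 3.15×10^7 s = 1.99×10^-7 s⁻¹.
√((Cω)² + λ²) = √((0.841)² + 7.60²) = 7.65 W/(m²·K).
F₀ = A × √((Cω)²+λ²) = 14.0 × 7.65 = 107 W/m².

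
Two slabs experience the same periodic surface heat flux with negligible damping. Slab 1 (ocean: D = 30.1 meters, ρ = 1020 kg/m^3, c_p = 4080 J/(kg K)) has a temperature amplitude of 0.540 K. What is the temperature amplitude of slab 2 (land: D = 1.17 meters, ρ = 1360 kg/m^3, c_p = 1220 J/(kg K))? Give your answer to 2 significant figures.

35 K

C_ocean = 1.25×10^8 J/(m²·K); C_land = 1.94×10^6 J/(m²·K).
A ∝ 1/C ⇒ A_land = A_ocean × C_ocean/C_land = 0.540 × 64.5 = 34.8 K.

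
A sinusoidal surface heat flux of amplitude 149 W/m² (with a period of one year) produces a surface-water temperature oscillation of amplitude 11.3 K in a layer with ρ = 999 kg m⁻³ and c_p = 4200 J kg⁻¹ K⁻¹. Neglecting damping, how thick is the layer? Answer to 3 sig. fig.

ω = 2π / 3.15×10^7 s = 1.99×10^-7 s⁻¹.
Required C = F₀ / (A ω) = 149 / (11.3 × 1.99×10^-7) = 6.62×10^7 J/(m²·K).
D = C / (ρ c_p) = 6.62×10^7 / (999 × 4200) = 15.8 m.

15.8 m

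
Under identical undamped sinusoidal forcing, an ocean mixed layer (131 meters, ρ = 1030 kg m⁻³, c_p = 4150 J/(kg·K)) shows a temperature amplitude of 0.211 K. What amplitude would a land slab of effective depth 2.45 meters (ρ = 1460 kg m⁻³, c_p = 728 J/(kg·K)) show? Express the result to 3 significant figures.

C_ocean = 5.60×10^8 J/(m²·K); C_land = 2.60×10^6 J/(m²·K).
A ∝ 1/C ⇒ A_land = A_ocean × C_ocean/C_land = 0.211 × 215 = 45.4 K.

45.4 K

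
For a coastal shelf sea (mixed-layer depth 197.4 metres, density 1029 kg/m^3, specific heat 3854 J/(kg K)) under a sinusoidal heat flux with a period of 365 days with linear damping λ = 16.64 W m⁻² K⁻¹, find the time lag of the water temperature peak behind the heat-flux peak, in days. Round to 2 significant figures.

Areal heat capacity C = ρ c_p D = 1029 × 3854 × 197.4 = 7.83×10^8 J/(m^2 K).
ω = 2π / 3.15×10^7 s = 1.99×10^-7 s⁻¹.
Phase lag φ = arctan(Cω/λ) = arctan(156/16.64) = 1.46 rad.
Time lag = φ / ω = 1.46 / 1.99×10^-7 = 7.35×10^6 s = 85.1 days.

85 days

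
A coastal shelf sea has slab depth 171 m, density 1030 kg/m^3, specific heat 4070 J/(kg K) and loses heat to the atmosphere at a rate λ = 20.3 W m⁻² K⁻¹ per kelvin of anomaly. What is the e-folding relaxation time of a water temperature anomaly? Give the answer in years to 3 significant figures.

1.12 years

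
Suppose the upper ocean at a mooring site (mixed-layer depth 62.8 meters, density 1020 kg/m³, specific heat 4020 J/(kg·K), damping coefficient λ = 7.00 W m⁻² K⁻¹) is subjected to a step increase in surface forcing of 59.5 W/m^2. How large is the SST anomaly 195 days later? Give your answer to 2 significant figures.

3.1 K

Areal heat capacity C = ρ c_p D = 1020 × 4020 × 62.8 = 2.58×10^8 J/(m^2 K).
τ = C / λ = 2.58×10^8 / 7.00 = 3.68×10^7 s.
Equilibrium anomaly ΔT_eq = F / λ = 59.5 / 7.00 = 8.50 K.
t = 195 days = 1.68×10^7 s, so t/τ = 0.458.
ΔT(t) = ΔT_eq (1 − e^(−t/τ)) = 8.50 × (1 − e^−0.458) = 3.12 K.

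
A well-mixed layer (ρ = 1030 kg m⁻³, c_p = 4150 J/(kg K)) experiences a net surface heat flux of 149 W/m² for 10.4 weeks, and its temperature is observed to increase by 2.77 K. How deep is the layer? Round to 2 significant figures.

Heat input Q = F Δt = 149 × 6.29×10^6 s = 9.37×10^8 J/m².
Required areal heat capacity C = Q / ΔT = 3.38×10^8 J/(m²·K).
Depth D = C / (ρ c_p) = 3.38×10^8 / (1030 × 4150) = 79.2 m.

79 m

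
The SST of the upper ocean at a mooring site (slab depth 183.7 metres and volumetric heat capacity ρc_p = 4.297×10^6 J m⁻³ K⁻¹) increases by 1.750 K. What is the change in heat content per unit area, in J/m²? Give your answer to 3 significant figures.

1.38×10^9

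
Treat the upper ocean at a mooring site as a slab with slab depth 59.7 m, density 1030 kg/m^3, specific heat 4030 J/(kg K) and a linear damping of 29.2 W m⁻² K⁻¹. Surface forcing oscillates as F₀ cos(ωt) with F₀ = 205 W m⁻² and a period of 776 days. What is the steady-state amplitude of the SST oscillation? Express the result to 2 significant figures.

5.5 K

Areal heat capacity C = ρ c_p D = 1030 × 4030 × 59.7 = 2.48×10^8 J/(m^2 K).
Angular frequency ω = 2π / T = 2π / 6.70×10^7 s = 9.37×10^-8 s⁻¹.
√((Cω)² + λ²) = √((23.2)² + 29.2²) = 37.3 W/(m²·K).
Amplitude A = F₀ / √((Cω)²+λ²) = 205 / 37.3 = 5.49 K.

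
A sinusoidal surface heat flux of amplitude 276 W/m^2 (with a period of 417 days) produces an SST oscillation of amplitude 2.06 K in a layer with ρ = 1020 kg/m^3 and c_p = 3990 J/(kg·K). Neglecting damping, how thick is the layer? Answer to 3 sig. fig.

189 m

ω = 2π / 3.60×10^7 s = 1.74×10^-7 s⁻¹.
Required C = F₀ / (A ω) = 276 / (2.06 × 1.74×10^-7) = 7.68×10^8 J/(m²·K).
D = C / (ρ c_p) = 7.68×10^8 / (1020 × 3990) = 189 m.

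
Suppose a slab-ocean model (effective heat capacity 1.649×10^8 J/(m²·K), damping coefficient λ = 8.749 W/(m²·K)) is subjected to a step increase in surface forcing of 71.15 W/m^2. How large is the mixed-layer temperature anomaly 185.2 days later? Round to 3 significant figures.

4.65 K

Areal heat capacity C = 1.649×10^8 J/(m²·K) (given).
τ = C / λ = 1.65×10^8 / 8.749 = 1.88×10^7 s.
Equilibrium anomaly ΔT_eq = F / λ = 71.15 / 8.749 = 8.13 K.
t = 185.2 days = 1.60×10^7 s, so t/τ = 0.849.
ΔT(t) = ΔT_eq (1 − e^(−t/τ)) = 8.13 × (1 − e^−0.849) = 4.65 K.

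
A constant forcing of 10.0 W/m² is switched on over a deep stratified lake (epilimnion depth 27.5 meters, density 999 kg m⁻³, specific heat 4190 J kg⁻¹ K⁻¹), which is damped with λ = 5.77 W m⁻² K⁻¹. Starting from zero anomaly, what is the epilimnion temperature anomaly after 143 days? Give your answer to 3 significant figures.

0.800 K

Areal heat capacity C = ρ c_p D = 999 × 4190 × 27.5 = 1.15×10^8 J m⁻² K⁻¹.
τ = C / λ = 1.15×10^8 / 5.77 = 1.99×10^7 s.
Equilibrium anomaly ΔT_eq = F / λ = 10.0 / 5.77 = 1.73 K.
t = 143 days = 1.24×10^7 s, so t/τ = 0.619.
ΔT(t) = ΔT_eq (1 − e^(−t/τ)) = 1.73 × (1 − e^−0.619) = 0.800 K.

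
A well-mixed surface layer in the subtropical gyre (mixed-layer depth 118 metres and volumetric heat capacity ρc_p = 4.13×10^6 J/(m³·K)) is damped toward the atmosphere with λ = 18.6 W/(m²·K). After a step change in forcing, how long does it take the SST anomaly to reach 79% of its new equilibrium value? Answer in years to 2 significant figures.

1.3 years

Areal heat capacity C = ρc_p × D = 4.13×10^6 × 118 = 4.87×10^8 J m⁻² K⁻¹.
τ = C / λ = 4.87×10^8 / 18.6 = 2.62×10^7 s.
Fraction reached: 1 − e^(−t/τ) = 0.79 ⇒ t = −τ ln(1 − 0.79) = τ × 1.56.
t = 4.09×10^7 s = 1.30 years.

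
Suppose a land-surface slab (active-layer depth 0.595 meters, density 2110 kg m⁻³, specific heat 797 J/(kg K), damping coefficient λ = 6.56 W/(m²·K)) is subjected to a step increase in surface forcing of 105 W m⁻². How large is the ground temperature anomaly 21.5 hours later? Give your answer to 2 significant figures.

6.4 K

Areal heat capacity C = ρ c_p D = 2110 × 797 × 0.595 = 1.00×10^6 J/(m²·K).
τ = C / λ = 1.00×10^6 / 6.56 = 1.53×10^5 s.
Equilibrium anomaly ΔT_eq = F / λ = 105 / 6.56 = 16.0 K.
t = 21.5 hours = 77400 s, so t/τ = 0.507.
ΔT(t) = ΔT_eq (1 − e^(−t/τ)) = 16.0 × (1 − e^−0.507) = 6.37 K.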